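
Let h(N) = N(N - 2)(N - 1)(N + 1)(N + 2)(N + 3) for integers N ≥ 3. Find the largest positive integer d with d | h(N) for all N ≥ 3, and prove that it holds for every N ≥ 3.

d = 720

Computing the first values: h(3) = 720 and h(4) = 5040; gcd(720, 5040) = 720, so d ≤ 720.
We prove 720 | N(N - 2)(N - 1)(N + 1)(N + 2)(N + 3) for all N ≥ 3 by induction on N.
For the base case N = 3: h(3) = 720 = 720·(1), so 720 | h(3).
Suppose the result is true for N = p, i.e. 720 | h(p). Then
h(p+1) − h(p) = (p-1)·p·(p+1)·(p+2)·(p+3)·(p+4) − (p-2)·(p-1)·p·(p+1)·(p+2)·(p+3) = (p-1)·p·(p+1)·(p+2)·(p+3)·[(p+4) − (p-2)] = 6·(p-1)·p·(p+1)·(p+2)·(p+3). The product of 5 consecutive integers is divisible by (5)! = 120, so h(p+1) − h(p) is divisible by 6·120 = 720. By the inductive hypothesis 720 | h(p), hence 720 | h(p+1).
Hence, by induction on N, the claim holds for every N ≥ 3.
Therefore the largest such d is 720.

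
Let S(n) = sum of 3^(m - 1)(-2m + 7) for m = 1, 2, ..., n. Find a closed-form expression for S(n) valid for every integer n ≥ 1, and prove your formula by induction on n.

We claim S(n) = 3^n(-n + 4) - 4 for all n ≥ 1.
Base step (n = 1): S(1) = 5, and the closed form gives 5. They agree.
For the inductive step, assume it holds for an arbitrary m ≥ 1, so S(m) = 3^m(-m + 4) - 4.
Then S(m+1) = S(m) + (3^m(-2m + 5)) = (3^m(-m + 4) - 4) + (3^m(-2m + 5)).
Simplifying, S(m+1) = -3^(m + 1)m + 3^(m + 2) - 4 = 3^(m+1)(-(m+1) + 4) - 4,
which is the closed form with n = m+1.
By induction, the statement is established for all n ≥ 1.

S(n) = 3^n(-n + 4) - 4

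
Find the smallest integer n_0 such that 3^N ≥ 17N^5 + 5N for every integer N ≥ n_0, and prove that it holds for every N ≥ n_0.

At N = 14: 4782969 < 9143078, so the inequality fails and n_0 ≥ 15. We prove 3^N ≥ 17N^5 + 5N for all N ≥ 15.
For the base case N = 15: 3^N = 14348907 and 17N^5 + 5N = 12909450, so 14348907 ≥ 12909450.
Suppose the result is true for N = p, so 3^p ≥ 17p^5 + 5p.
Then 3^(p + 1) = 3·(3^p) ≥ 3·(17p^5 + 5p).
Also, for p ≥ 15 we have 3·(17p^5 + 5p) ≥ 17(p+1)^5 + 5(p+1), since 3·(17p^5 + 5p) − (17(p+1)^5 + 5(p+1)) = 34p^5 - 85p^4 - 170p^3 - 170p^2 - 75p - 22, which is nonnegative for all p ≥ 15.
Combining, 3^(p + 1) ≥ 17(p+1)^5 + 5(p+1).
Hence, by induction on N, the claim holds for every N ≥ 15.
Hence the smallest such n_0 is 15.

n_0 = 15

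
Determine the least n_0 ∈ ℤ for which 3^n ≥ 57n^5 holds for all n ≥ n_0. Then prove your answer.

n_0 = 17

At n = 16: 43046721 < 59768832, so the inequality fails and n_0 ≥ 17. We prove 3^n ≥ 57n^5 for all n ≥ 17.
For the base case n = 17: 3^n = 129140163 and 57n^5 = 80931849, so 129140163 ≥ 80931849.
Inductive step: assume the claim holds for n = r, so 3^r ≥ 57r^5.
Then 3^(r + 1) = 3·(3^r) ≥ 3·(57r^5).
Also, for r ≥ 17 we have 3·(57r^5) ≥ 57(r+1)^5, since 3 ≥ (1 + 1/r)^5 for all r ≥ 17.
Combining, 3^(r + 1) ≥ 57(r+1)^5.
By the principle of mathematical induction, the result holds for all n ≥ 17.
Hence the smallest such n_0 is 17.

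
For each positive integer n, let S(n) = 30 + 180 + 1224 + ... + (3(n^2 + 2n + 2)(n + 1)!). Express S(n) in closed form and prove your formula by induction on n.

We claim S(n) = (3n + 3)(n + 2)! - 6 for all n ≥ 1.
Base case (n = 1): S(1) = 30, and the closed form gives 30. They agree.
Inductive step: suppose the statement holds for some m ≥ 1, so S(m) = (3m + 3)(m + 2)! - 6.
Then S(m+1) = S(m) + (3(m^2 + 4m + 5)(m + 2)!) = ((3m + 3)(m + 2)! - 6) + (3(m^2 + 4m + 5)(m + 2)!).
Simplifying, S(m+1) = (3(m+1) + 3)((m+1) + 2)! - 6,
which is the closed form with n = m+1.
Hence, by induction on n, the claim holds for every n ≥ 1.

S(n) = (3n + 3)(n + 2)! - 6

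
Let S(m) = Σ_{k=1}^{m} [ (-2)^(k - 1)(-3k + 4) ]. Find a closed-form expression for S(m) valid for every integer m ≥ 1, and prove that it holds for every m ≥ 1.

S(m) = (-2)^m(m - 1) + 1

We claim S(m) = (-2)^m(m - 1) + 1 for all m ≥ 1.
For the base case m = 1: S(1) = 1, and the closed form gives 1. They agree.
Inductive step: assume the claim holds for m = k, so S(k) = (-2)^k(k - 1) + 1.
Then S(k+1) = S(k) + ((-2)^k(-3k + 1)) = ((-2)^k(k - 1) + 1) + ((-2)^k(-3k + 1)).
Simplifying, S(k+1) = (-2)^(k + 1)k + 1 = (-2)^(k+1)((k+1) - 1) + 1,
which is the closed form with m = k+1.
By induction, the statement is established for all m ≥ 1.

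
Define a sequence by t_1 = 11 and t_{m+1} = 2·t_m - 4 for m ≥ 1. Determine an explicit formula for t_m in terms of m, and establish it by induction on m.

t_m = 7·2^(m - 1) + 4

Computing the first terms: t_1 = 11, t_2 = 18, t_3 = 32. This suggests t_m = 7·2^(m - 1) + 4.
Base case (m = 1): the formula gives 11 = 11 = t_1.
Suppose the result is true for m = r, so t_r = 7·2^(r - 1) + 4.
Then t_{r+1} = 2·t_r - 4 = 2·(7·2^(r - 1) + 4) - 4 = 7·2^r + 4 = 7·2^((r+1) - 1) + 4,
which is the claimed formula at m = r+1.
This completes the induction.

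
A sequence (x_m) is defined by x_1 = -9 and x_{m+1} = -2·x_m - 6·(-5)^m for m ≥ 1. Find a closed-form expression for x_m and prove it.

x_m = (-2)^(m - 1) + 2(-5)^m

Computing the first terms: x_1 = -9, x_2 = 48, x_3 = -246. This suggests x_m = (-2)^(m - 1) + 2(-5)^m.
For the base case m = 1: the formula gives -9 = -9 = x_1.
Inductive step: suppose the statement holds for some r ≥ 1, so x_r = (-2)^(r - 1) + 2(-5)^r.
Then x_{r+1} = -2·x_r - 6·(-5)^r = -2·((-2)^(r - 1) + 2(-5)^r) - 6·(-5)^r = (-2)^r + 2(-5)^(r + 1) = (-2)^((r+1) - 1) + 2(-5)^(r+1),
which is the claimed formula at m = r+1.
This completes the induction.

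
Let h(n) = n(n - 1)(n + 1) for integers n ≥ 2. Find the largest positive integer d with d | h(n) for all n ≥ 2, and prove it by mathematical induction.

d = 6

Computing the first values: h(2) = 6 and h(3) = 24; gcd(6, 24) = 6, so d ≤ 6.
We prove 6 | n(n - 1)(n + 1) for all n ≥ 2 by induction on n.
For the base case n = 2: h(2) = 6 = 6·(1), so 6 | h(2).
For the inductive step, assume it holds for an arbitrary r ≥ 2, i.e. 6 | h(r). Then
h(r+1) − h(r) = r·(r+1)·(r+2) − (r-1)·r·(r+1) = r·(r+1)·[(r+2) − (r-1)] = 3·r·(r+1). The product of 2 consecutive integers is divisible by (2)! = 2, so h(r+1) − h(r) is divisible by 3·2 = 6. By the inductive hypothesis 6 | h(r), hence 6 | h(r+1).
By induction, the statement is established for all n ≥ 2.
Therefore the largest such d is 6.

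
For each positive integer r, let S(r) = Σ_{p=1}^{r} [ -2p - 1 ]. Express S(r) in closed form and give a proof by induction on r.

We claim S(r) = -r(r + 2) for all r ≥ 1.
Base step (r = 1): S(1) = -3, and the closed form gives -3. They agree.
For the inductive step, assume it holds for an arbitrary p ≥ 1, so S(p) = p(-p - 2).
Then S(p+1) = S(p) + (-2p - 3) = (p(-p - 2)) + (-2p - 3).
Simplifying, S(p+1) = -(p + 1)(p + 3) = -(p+1)((p+1) + 2),
which is the closed form with r = p+1.
By induction, the statement is established for all r ≥ 1.

S(r) = -r(r + 2)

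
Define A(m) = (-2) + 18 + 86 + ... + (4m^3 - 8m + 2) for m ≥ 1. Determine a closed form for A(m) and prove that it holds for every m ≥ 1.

A(m) = m(m^3 + 2m^2 - 3m - 2)

We claim A(m) = m(m^3 + 2m^2 - 3m - 2) for all m ≥ 1.
For the base case m = 1: A(1) = -2, and the closed form gives -2. They agree.
For the inductive step, assume it holds for an arbitrary p ≥ 1, so A(p) = p(p^3 + 2p^2 - 3p - 2).
Then A(p+1) = A(p) + (-8p + 4(p + 1)^3 - 6) = (p(p^3 + 2p^2 - 3p - 2)) + (-8p + 4(p + 1)^3 - 6).
Simplifying, A(p+1) = (p + 1)(p^3 + 5p^2 + 4p - 2) = (p+1)((p+1)^3 + 2(p+1)^2 - 3(p+1) - 2),
which is the closed form with m = p+1.
This completes the induction.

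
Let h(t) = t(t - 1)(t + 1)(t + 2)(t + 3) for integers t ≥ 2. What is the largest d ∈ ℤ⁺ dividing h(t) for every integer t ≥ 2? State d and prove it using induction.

Computing the first values: h(2) = 120 and h(3) = 720; gcd(120, 720) = 120, so d ≤ 120.
We prove 120 | t(t - 1)(t + 1)(t + 2)(t + 3) for all t ≥ 2 by induction on t.
Base case (t = 2): h(2) = 120 = 120·(1), so 120 | h(2).
Inductive step: assume the claim holds for t = k, i.e. 120 | h(k). Then
h(k+1) − h(k) = k·(k+1)·(k+2)·(k+3)·(k+4) − (k-1)·k·(k+1)·(k+2)·(k+3) = k·(k+1)·(k+2)·(k+3)·[(k+4) − (k-1)] = 5·k·(k+1)·(k+2)·(k+3). The product of 4 consecutive integers is divisible by (4)! = 24, so h(k+1) − h(k) is divisible by 5·24 = 120. By the inductive hypothesis 120 | h(k), hence 120 | h(k+1).
By induction, the statement is established for all t ≥ 2.
Therefore the largest such d is 120.

d = 120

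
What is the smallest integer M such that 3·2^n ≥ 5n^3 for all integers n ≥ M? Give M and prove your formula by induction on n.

M = 12

At n = 11: 6144 < 6655, so the inequality fails and M ≥ 12. We prove 3·2^n ≥ 5n^3 for all n ≥ 12.
When n = 12: 3·2^n = 12288 and 5n^3 = 8640, so 12288 ≥ 8640.
For the inductive step, assume it holds for an arbitrary m ≥ 12, so 3·2^m ≥ 5m^3.
Then 3·2^(m + 1) = 2·(3·2^m) ≥ 2·(5m^3).
Also, for m ≥ 12 we have 2·(5m^3) ≥ 5(m+1)^3, since 2 ≥ (1 + 1/m)^3 for all m ≥ 12.
Combining, 3·2^(m + 1) ≥ 5(m+1)^3.
This completes the induction.
Hence the smallest such M is 12.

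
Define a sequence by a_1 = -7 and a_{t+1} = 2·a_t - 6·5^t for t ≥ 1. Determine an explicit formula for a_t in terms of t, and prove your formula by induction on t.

a_t = 3·2^(t - 1) - 2·5^t

Computing the first terms: a_1 = -7, a_2 = -44, a_3 = -238. This suggests a_t = 3·2^(t - 1) - 2·5^t.
When t = 1: the formula gives -7 = -7 = a_1.
Suppose the result is true for t = m, so a_m = 3·2^(m - 1) - 2·5^m.
Then a_{m+1} = 2·a_m - 6·5^m = 2·(3·2^(m - 1) - 2·5^m) - 6·5^m = 3·2^m - 2·5^(m + 1) = 3·2^((m+1) - 1) - 2·5^(m+1),
which is the claimed formula at t = m+1.
By the principle of mathematical induction, the result holds for all t ≥ 1.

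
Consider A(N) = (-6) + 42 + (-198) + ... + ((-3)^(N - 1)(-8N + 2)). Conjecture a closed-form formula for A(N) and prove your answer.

We claim A(N) = 2(-3)^N·N for all N ≥ 1.
For the base case N = 1: A(1) = -6, and the closed form gives -6. They agree.
Inductive step: assume the claim holds for N = p, so A(p) = 2(-3)^p·p.
Then A(p+1) = A(p) + ((-3)^p(-8p - 6)) = (2(-3)^p·p) + ((-3)^p(-8p - 6)).
Simplifying, A(p+1) = (-3)^(p + 1)(2p + 2) = 2(-3)^(p+1)·(p+1),
which is the closed form with N = p+1.
This completes the induction.

A(N) = 2(-3)^N·N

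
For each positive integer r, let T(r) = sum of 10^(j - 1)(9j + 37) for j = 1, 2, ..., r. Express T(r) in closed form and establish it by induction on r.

We claim T(r) = 10^r(r + 4) - 4 for all r ≥ 1.
Base case (r = 1): T(1) = 46, and the closed form gives 46. They agree.
For the inductive step, assume it holds for an arbitrary j ≥ 1, so T(j) = 10^j(j + 4) - 4.
Then T(j+1) = T(j) + (10^j(9j + 46)) = (10^j(j + 4) - 4) + (10^j(9j + 46)).
Simplifying, T(j+1) = 10·10^j·j + 50·10^j - 4 = 10^(j+1)((j+1) + 4) - 4,
which is the closed form with r = j+1.
Hence, by induction on r, the claim holds for every r ≥ 1.

T(r) = 10^r(r + 4) - 4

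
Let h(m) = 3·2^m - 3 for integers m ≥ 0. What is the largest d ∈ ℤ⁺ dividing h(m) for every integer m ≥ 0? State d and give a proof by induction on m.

Computing the first values: h(0) = 0 and h(1) = 3; gcd(0, 3) = 3, so d ≤ 3.
We prove 3 | 3·2^m - 3 for all m ≥ 0 by induction on m.
Base step (m = 0): h(0) = 0 = 3·(0), so 3 | h(0).
For the inductive step, assume it holds for an arbitrary p ≥ 0, i.e. 3 | h(p). Then
h(p+1) = 3·2^(p+1) - 3 = 2·(3·2^p - 3) + 3 = 2·h(p) + 3. The first term is divisible by 3 by the inductive hypothesis, and 3 is divisible by 3. Hence 3 | h(p+1).
By the principle of mathematical induction, the result holds for all m ≥ 0.
Therefore the largest such d is 3.

d = 3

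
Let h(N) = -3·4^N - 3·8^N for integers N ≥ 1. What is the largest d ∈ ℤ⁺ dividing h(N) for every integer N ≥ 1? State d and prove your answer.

Computing the first values: h(1) = -36 and h(2) = -240; gcd(-36, -240) = 12, so d ≤ 12.
We prove 12 | -3·4^N - 3·8^N for all N ≥ 1 by induction on N.
Base step (N = 1): h(1) = -36 = 12·(-3), so 12 | h(1).
Suppose the result is true for N = k, i.e. 12 | h(k). Then
h(k+1) − 8·h(k) = (-3·4^(k+1) - 3·8^(k+1)) − 8·(-3·4^k - 3·8^k) = (-3)·4^k·(4 − 8) = (12)·4^k. Since 12 | h(k) by the inductive hypothesis, 12 | 8·h(k); and 12 | 12 since 12 = 12·1. Therefore 12 | h(k+1).
This completes the induction.
Therefore the largest such d is 12.

d = 12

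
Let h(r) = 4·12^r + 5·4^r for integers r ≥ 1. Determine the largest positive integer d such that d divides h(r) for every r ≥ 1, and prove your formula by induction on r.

Computing the first values: h(1) = 68 and h(2) = 656; gcd(68, 656) = 4, so d ≤ 4.
We prove 4 | 4·12^r + 5·4^r for all r ≥ 1 by induction on r.
Base case (r = 1): h(1) = 68 = 4·(17), so 4 | h(1).
Inductive step: assume the claim holds for r = j, i.e. 4 | h(j). Then
h(j+1) − 12·h(j) = (4·12^(j+1) + 5·4^(j+1)) − 12·(4·12^j + 5·4^j) = (5)·4^j·(4 − 12) = (-40)·4^j. Since 4 | h(j) by the inductive hypothesis, 4 | 12·h(j); and 4 | -40 since -40 = 4·-10. Therefore 4 | h(j+1).
By the principle of mathematical induction, the result holds for all r ≥ 1.
Therefore the largest such d is 4.

d = 4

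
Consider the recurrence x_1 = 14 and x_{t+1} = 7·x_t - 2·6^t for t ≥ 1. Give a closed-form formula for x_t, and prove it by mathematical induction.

Computing the first terms: x_1 = 14, x_2 = 86, x_3 = 530. This suggests x_t = 2·6^t + 2·7^(t - 1).
For the base case t = 1: the formula gives 14 = 14 = x_1.
Suppose the result is true for t = m, so x_m = 2·6^m + 2·7^(m - 1).
Then x_{m+1} = 7·x_m - 2·6^m = 7·(2·6^m + 2·7^(m - 1)) - 2·6^m = 2·6^(m + 1) + 2·7^m = 2·6^(m+1) + 2·7^((m+1) - 1),
which is the claimed formula at t = m+1.
This completes the induction.

x_t = 2·6^t + 2·7^(t - 1)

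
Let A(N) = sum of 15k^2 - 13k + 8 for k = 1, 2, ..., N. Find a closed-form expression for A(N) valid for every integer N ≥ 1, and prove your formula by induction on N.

We claim A(N) = N(5N^2 + N + 4) for all N ≥ 1.
When N = 1: A(1) = 10, and the closed form gives 10. They agree.
Inductive step: suppose the statement holds for some k ≥ 1, so A(k) = k(5k^2 + k + 4).
Then A(k+1) = A(k) + (15k^2 + 17k + 10) = (k(5k^2 + k + 4)) + (15k^2 + 17k + 10).
Simplifying, A(k+1) = (k + 1)(5k^2 + 11k + 10) = (k+1)(5(k+1)^2 + (k+1) + 4),
which is the closed form with N = k+1.
By induction, the statement is established for all N ≥ 1.

A(N) = N(5N^2 + N + 4)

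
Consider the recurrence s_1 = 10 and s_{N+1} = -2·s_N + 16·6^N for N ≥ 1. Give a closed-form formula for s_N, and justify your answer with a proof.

Computing the first terms: s_1 = 10, s_2 = 76, s_3 = 424. This suggests s_N = (-2)^N + 2·6^N.
For the base case N = 1: the formula gives 10 = 10 = s_1.
Inductive step: assume the claim holds for N = r, so s_r = (-2)^r + 2·6^r.
Then s_{r+1} = -2·s_r + 16·6^r = -2·((-2)^r + 2·6^r) + 16·6^r = (-2)^(r + 1) + 2·6^(r + 1),
which is the claimed formula at N = r+1.
This completes the induction.

s_N = (-2)^N + 2·6^N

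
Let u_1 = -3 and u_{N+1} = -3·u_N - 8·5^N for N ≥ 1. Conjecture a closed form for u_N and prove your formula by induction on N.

u_N = 2(-3)^(N - 1) - 5^N

Computing the first terms: u_1 = -3, u_2 = -31, u_3 = -107. This suggests u_N = 2(-3)^(N - 1) - 5^N.
For the base case N = 1: the formula gives -3 = -3 = u_1.
For the inductive step, assume it holds for an arbitrary p ≥ 1, so u_p = 2(-3)^(p - 1) - 5^p.
Then u_{p+1} = -3·u_p - 8·5^p = -3·(2(-3)^(p - 1) - 5^p) - 8·5^p = 2(-3)^p - 5^(p + 1) = 2(-3)^((p+1) - 1) - 5^(p+1),
which is the claimed formula at N = p+1.
By the principle of mathematical induction, the result holds for all N ≥ 1.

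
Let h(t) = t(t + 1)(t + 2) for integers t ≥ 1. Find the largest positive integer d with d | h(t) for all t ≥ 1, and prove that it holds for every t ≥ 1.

d = 6

Computing the first values: h(1) = 6 and h(2) = 24; gcd(6, 24) = 6, so d ≤ 6.
We prove 6 | t(t + 1)(t + 2) for all t ≥ 1 by induction on t.
When t = 1: h(1) = 6 = 6·(1), so 6 | h(1).
Inductive step: suppose the statement holds for some i ≥ 1, i.e. 6 | h(i). Then
h(i+1) − h(i) = (i+1)·(i+2)·(i+3) − i·(i+1)·(i+2) = (i+1)·(i+2)·[(i+3) − i] = 3·(i+1)·(i+2). The product of 2 consecutive integers is divisible by (2)! = 2, so h(i+1) − h(i) is divisible by 3·2 = 6. By the inductive hypothesis 6 | h(i), hence 6 | h(i+1).
By the principle of mathematical induction, the result holds for all t ≥ 1.
Therefore the largest such d is 6.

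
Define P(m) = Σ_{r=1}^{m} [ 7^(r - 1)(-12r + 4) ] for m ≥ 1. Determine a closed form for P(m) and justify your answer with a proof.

We claim P(m) = 7^m(-2m + 1) - 1 for all m ≥ 1.
Base case (m = 1): P(1) = -8, and the closed form gives -8. They agree.
For the inductive step, assume it holds for an arbitrary r ≥ 1, so P(r) = 7^r(-2r + 1) - 1.
Then P(r+1) = P(r) + (7^r(-12r - 8)) = (7^r(-2r + 1) - 1) + (7^r(-12r - 8)).
Simplifying, P(r+1) = -14·7^r·r - 7·7^r - 1 = 7^(r+1)(-2(r+1) + 1) - 1,
which is the closed form with m = r+1.
By induction, the statement is established for all m ≥ 1.

P(m) = 7^m(-2m + 1) - 1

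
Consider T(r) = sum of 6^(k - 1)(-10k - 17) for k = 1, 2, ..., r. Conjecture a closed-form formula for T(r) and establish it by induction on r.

T(r) = -6^r(2r + 3) + 3

We claim T(r) = -6^r(2r + 3) + 3 for all r ≥ 1.
Base step (r = 1): T(1) = -27, and the closed form gives -27. They agree.
Inductive step: assume the claim holds for r = k, so T(k) = -6^k(2k + 3) + 3.
Then T(k+1) = T(k) + (6^k(-10k - 27)) = (-6^k(2k + 3) + 3) + (6^k(-10k - 27)).
Simplifying, T(k+1) = -12·6^k·k - 30·6^k + 3 = -6^(k+1)(2(k+1) + 3) + 3,
which is the closed form with r = k+1.
By induction, the statement is established for all r ≥ 1.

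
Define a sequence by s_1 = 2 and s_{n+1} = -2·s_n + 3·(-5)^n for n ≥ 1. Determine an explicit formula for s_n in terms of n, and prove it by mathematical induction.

s_n = -3(-2)^(n - 1) - (-5)^n

Computing the first terms: s_1 = 2, s_2 = -19, s_3 = 113. This suggests s_n = -3(-2)^(n - 1) - (-5)^n.
When n = 1: the formula gives 2 = 2 = s_1.
Suppose the result is true for n = m, so s_m = -3(-2)^(m - 1) - (-5)^m.
Then s_{m+1} = -2·s_m + 3·(-5)^m = -2·(-3(-2)^(m - 1) - (-5)^m) + 3·(-5)^m = -3(-2)^m - (-5)^(m + 1) = -3(-2)^((m+1) - 1) - (-5)^(m+1),
which is the claimed formula at n = m+1.
By the principle of mathematical induction, the result holds for all n ≥ 1.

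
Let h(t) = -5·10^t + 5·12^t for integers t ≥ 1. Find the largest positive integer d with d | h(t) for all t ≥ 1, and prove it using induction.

d = 10

Computing the first values: h(1) = 10 and h(2) = 220; gcd(10, 220) = 10, so d ≤ 10.
We prove 10 | -5·10^t + 5·12^t for all t ≥ 1 by induction on t.
When t = 1: h(1) = 10 = 10·(1), so 10 | h(1).
For the inductive step, assume it holds for an arbitrary p ≥ 1, i.e. 10 | h(p). Then
h(p+1) − 12·h(p) = (-5·10^(p+1) + 5·12^(p+1)) − 12·(-5·10^p + 5·12^p) = (-5)·10^p·(10 − 12) = (10)·10^p. Since 10 | h(p) by the inductive hypothesis, 10 | 12·h(p); and 10 | 10 since 10 = 10·1. Therefore 10 | h(p+1).
This completes the induction.
Therefore the largest such d is 10.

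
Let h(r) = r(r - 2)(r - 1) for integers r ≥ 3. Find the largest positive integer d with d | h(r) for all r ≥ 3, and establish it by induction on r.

d = 6

Computing the first values: h(3) = 6 and h(4) = 24; gcd(6, 24) = 6, so d ≤ 6.
We prove 6 | r(r - 2)(r - 1) for all r ≥ 3 by induction on r.
For the base case r = 3: h(3) = 6 = 6·(1), so 6 | h(3).
Inductive step: suppose the statement holds for some j ≥ 3, i.e. 6 | h(j). Then
h(j+1) − h(j) = (j-1)·j·(j+1) − (j-2)·(j-1)·j = (j-1)·j·[(j+1) − (j-2)] = 3·(j-1)·j. The product of 2 consecutive integers is divisible by (2)! = 2, so h(j+1) − h(j) is divisible by 3·2 = 6. By the inductive hypothesis 6 | h(j), hence 6 | h(j+1).
Hence, by induction on r, the claim holds for every r ≥ 3.
Therefore the largest such d is 6.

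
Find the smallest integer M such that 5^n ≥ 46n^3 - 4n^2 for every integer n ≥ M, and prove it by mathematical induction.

M = 6

At n = 5: 3125 < 5650, so the inequality fails and M ≥ 6. We prove 5^n ≥ 46n^3 - 4n^2 for all n ≥ 6.
For the base case n = 6: 5^n = 15625 and 46n^3 - 4n^2 = 9792, so 15625 ≥ 9792.
Suppose the result is true for n = r, so 5^r ≥ 46r^3 - 4r^2.
Then 5^(r + 1) = 5·(5^r) ≥ 5·(46r^3 - 4r^2).
Also, for r ≥ 6 we have 5·(46r^3 - 4r^2) ≥ 46(r+1)^3 - 4(r+1)^2, since 5·(46r^3 - 4r^2) − (46(r+1)^3 - 4(r+1)^2) = 184r^3 - 154r^2 - 130r - 42, which is nonnegative for all r ≥ 6.
Combining, 5^(r + 1) ≥ 46(r+1)^3 - 4(r+1)^2.
By the principle of mathematical induction, the result holds for all n ≥ 6.
Hence the smallest such M is 6.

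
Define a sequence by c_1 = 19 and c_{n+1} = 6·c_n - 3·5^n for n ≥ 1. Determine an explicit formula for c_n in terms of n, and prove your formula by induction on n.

c_n = 3·5^n + 4·6^(n - 1)

Computing the first terms: c_1 = 19, c_2 = 99, c_3 = 519. This suggests c_n = 3·5^n + 4·6^(n - 1).
For the base case n = 1: the formula gives 19 = 19 = c_1.
For the inductive step, assume it holds for an arbitrary k ≥ 1, so c_k = 3·5^k + 4·6^(k - 1).
Then c_{k+1} = 6·c_k - 3·5^k = 6·(3·5^k + 4·6^(k - 1)) - 3·5^k = 3·5^(k + 1) + 4·6^k = 3·5^(k+1) + 4·6^((k+1) - 1),
which is the claimed formula at n = k+1.
By induction, the statement is established for all n ≥ 1.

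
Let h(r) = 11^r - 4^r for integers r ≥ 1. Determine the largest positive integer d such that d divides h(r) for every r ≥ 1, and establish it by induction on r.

Computing the first values: h(1) = 7 and h(2) = 105; gcd(7, 105) = 7, so d ≤ 7.
We prove 7 | 11^r - 4^r for all r ≥ 1 by induction on r.
For the base case r = 1: h(1) = 7 = 7·(1), so 7 | h(1).
For the inductive step, assume it holds for an arbitrary j ≥ 1, i.e. 7 | h(j). Then
11^{j+1} − 4^{j+1} = 11·11^j − 4·4^j = 11·(11^j − 4^j) + (7)·4^j. The first term is divisible by 7 by the inductive hypothesis, and the second term (7)·4^j is divisible by 7 since 7 | 7. Hence 7 | h(j+1).
By induction, the statement is established for all r ≥ 1.
Therefore the largest such d is 7.

d = 7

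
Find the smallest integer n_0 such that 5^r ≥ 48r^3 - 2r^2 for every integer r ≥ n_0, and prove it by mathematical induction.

n_0 = 6

At r = 5: 3125 < 5950, so the inequality fails and n_0 ≥ 6. We prove 5^r ≥ 48r^3 - 2r^2 for all r ≥ 6.
When r = 6: 5^r = 15625 and 48r^3 - 2r^2 = 10296, so 15625 ≥ 10296.
Inductive step: suppose the statement holds for some k ≥ 6, so 5^k ≥ 48k^3 - 2k^2.
Then 5^(k + 1) = 5·(5^k) ≥ 5·(48k^3 - 2k^2).
Also, for k ≥ 6 we have 5·(48k^3 - 2k^2) ≥ 48(k+1)^3 - 2(k+1)^2, since 5·(48k^3 - 2k^2) − (48(k+1)^3 - 2(k+1)^2) = 192k^3 - 152k^2 - 140k - 46, which is nonnegative for all k ≥ 6.
Combining, 5^(k + 1) ≥ 48(k+1)^3 - 2(k+1)^2.
Hence, by induction on r, the claim holds for every r ≥ 6.
Hence the smallest such n_0 is 6.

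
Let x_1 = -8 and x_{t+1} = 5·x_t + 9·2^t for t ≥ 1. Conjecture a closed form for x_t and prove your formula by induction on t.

x_t = -3·2^t - 2·5^(t - 1)

Computing the first terms: x_1 = -8, x_2 = -22, x_3 = -74. This suggests x_t = -3·2^t - 2·5^(t - 1).
Base step (t = 1): the formula gives -8 = -8 = x_1.
For the inductive step, assume it holds for an arbitrary p ≥ 1, so x_p = -3·2^p - 2·5^(p - 1).
Then x_{p+1} = 5·x_p + 9·2^p = 5·(-3·2^p - 2·5^(p - 1)) + 9·2^p = -3·2^(p + 1) - 2·5^p = -3·2^(p+1) - 2·5^((p+1) - 1),
which is the claimed formula at t = p+1.
By induction, the statement is established for all t ≥ 1.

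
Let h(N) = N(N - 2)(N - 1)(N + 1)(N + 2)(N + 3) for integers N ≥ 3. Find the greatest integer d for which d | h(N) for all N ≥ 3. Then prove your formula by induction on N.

Computing the first values: h(3) = 720 and h(4) = 5040; gcd(720, 5040) = 720, so d ≤ 720.
We prove 720 | N(N - 2)(N - 1)(N + 1)(N + 2)(N + 3) for all N ≥ 3 by induction on N.
For the base case N = 3: h(3) = 720 = 720·(1), so 720 | h(3).
Inductive step: suppose the statement holds for some i ≥ 3, i.e. 720 | h(i). Then
h(i+1) − h(i) = (i-1)·i·(i+1)·(i+2)·(i+3)·(i+4) − (i-2)·(i-1)·i·(i+1)·(i+2)·(i+3) = (i-1)·i·(i+1)·(i+2)·(i+3)·[(i+4) − (i-2)] = 6·(i-1)·i·(i+1)·(i+2)·(i+3). The product of 5 consecutive integers is divisible by (5)! = 120, so h(i+1) − h(i) is divisible by 6·120 = 720. By the inductive hypothesis 720 | h(i), hence 720 | h(i+1).
By the principle of mathematical induction, the result holds for all N ≥ 3.
Therefore the largest such d is 720.

d = 720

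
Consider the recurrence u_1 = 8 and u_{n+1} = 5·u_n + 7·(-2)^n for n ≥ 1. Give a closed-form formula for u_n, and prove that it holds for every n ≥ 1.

Computing the first terms: u_1 = 8, u_2 = 26, u_3 = 158. This suggests u_n = -(-2)^n + 6·5^(n - 1).
When n = 1: the formula gives 8 = 8 = u_1.
For the inductive step, assume it holds for an arbitrary j ≥ 1, so u_j = -(-2)^j + 6·5^(j - 1).
Then u_{j+1} = 5·u_j + 7·(-2)^j = 5·(-(-2)^j + 6·5^(j - 1)) + 7·(-2)^j = -(-2)^(j + 1) + 6·5^j = -(-2)^(j+1) + 6·5^((j+1) - 1),
which is the claimed formula at n = j+1.
By the principle of mathematical induction, the result holds for all n ≥ 1.

u_n = -(-2)^n + 6·5^(n - 1)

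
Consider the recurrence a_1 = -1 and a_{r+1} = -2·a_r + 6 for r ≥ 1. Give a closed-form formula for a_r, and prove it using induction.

Computing the first terms: a_1 = -1, a_2 = 8, a_3 = -10. This suggests a_r = -3(-2)^(r - 1) + 2.
When r = 1: the formula gives -1 = -1 = a_1.
Inductive step: assume the claim holds for r = p, so a_p = -3(-2)^(p - 1) + 2.
Then a_{p+1} = -2·a_p + 6 = -2·(-3(-2)^(p - 1) + 2) + 6 = -3(-2)^p + 2 = -3(-2)^((p+1) - 1) + 2,
which is the claimed formula at r = p+1.
Hence, by induction on r, the claim holds for every r ≥ 1.

a_r = -3(-2)^(r - 1) + 2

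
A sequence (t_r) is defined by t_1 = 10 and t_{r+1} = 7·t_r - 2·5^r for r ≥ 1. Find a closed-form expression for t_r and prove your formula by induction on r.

t_r = 5^r + 5·7^(r - 1)

Computing the first terms: t_1 = 10, t_2 = 60, t_3 = 370. This suggests t_r = 5^r + 5·7^(r - 1).
Base case (r = 1): the formula gives 10 = 10 = t_1.
For the inductive step, assume it holds for an arbitrary m ≥ 1, so t_m = 5^m + 5·7^(m - 1).
Then t_{m+1} = 7·t_m - 2·5^m = 7·(5^m + 5·7^(m - 1)) - 2·5^m = 5^(m + 1) + 5·7^m = 5^(m+1) + 5·7^((m+1) - 1),
which is the claimed formula at r = m+1.
By the principle of mathematical induction, the result holds for all r ≥ 1.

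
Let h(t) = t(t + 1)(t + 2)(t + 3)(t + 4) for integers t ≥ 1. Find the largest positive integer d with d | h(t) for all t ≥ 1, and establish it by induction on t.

d = 120

Computing the first values: h(1) = 120 and h(2) = 720; gcd(120, 720) = 120, so d ≤ 120.
We prove 120 | t(t + 1)(t + 2)(t + 3)(t + 4) for all t ≥ 1 by induction on t.
Base step (t = 1): h(1) = 120 = 120·(1), so 120 | h(1).
For the inductive step, assume it holds for an arbitrary j ≥ 1, i.e. 120 | h(j). Then
h(j+1) − h(j) = (j+1)·(j+2)·(j+3)·(j+4)·(j+5) − j·(j+1)·(j+2)·(j+3)·(j+4) = (j+1)·(j+2)·(j+3)·(j+4)·[(j+5) − j] = 5·(j+1)·(j+2)·(j+3)·(j+4). The product of 4 consecutive integers is divisible by (4)! = 24, so h(j+1) − h(j) is divisible by 5·24 = 120. By the inductive hypothesis 120 | h(j), hence 120 | h(j+1).
Hence, by induction on t, the claim holds for every t ≥ 1.
Therefore the largest such d is 120.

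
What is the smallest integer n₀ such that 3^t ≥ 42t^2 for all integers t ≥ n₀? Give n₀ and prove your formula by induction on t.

n₀ = 7

At t = 6: 729 < 1512, so the inequality fails and n₀ ≥ 7. We prove 3^t ≥ 42t^2 for all t ≥ 7.
When t = 7: 3^t = 2187 and 42t^2 = 2058, so 2187 ≥ 2058.
Suppose the result is true for t = m, so 3^m ≥ 42m^2.
Then 3^(m + 1) = 3·(3^m) ≥ 3·(42m^2).
Also, for m ≥ 7 we have 3·(42m^2) ≥ 42(m+1)^2, since 3 ≥ (1 + 1/m)^2 for all m ≥ 7.
Combining, 3^(m + 1) ≥ 42(m+1)^2.
This completes the induction.
Hence the smallest such n₀ is 7.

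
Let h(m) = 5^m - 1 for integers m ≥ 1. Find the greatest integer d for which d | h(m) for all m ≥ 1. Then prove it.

Computing the first values: h(1) = 4 and h(2) = 24; gcd(4, 24) = 4, so d ≤ 4.
We prove 4 | 5^m - 1 for all m ≥ 1 by induction on m.
Base case (m = 1): h(1) = 4 = 4·(1), so 4 | h(1).
Suppose the result is true for m = p, i.e. 4 | h(p). Then
5^{p+1} − 1^{p+1} = 5·5^p − 1·1^p = 5·(5^p − 1^p) + (4)·1^p. The first term is divisible by 4 by the inductive hypothesis, and the second term (4)·1^p is divisible by 4 since 4 | 4. Hence 4 | h(p+1).
By the principle of mathematical induction, the result holds for all m ≥ 1.
Therefore the largest such d is 4.

d = 4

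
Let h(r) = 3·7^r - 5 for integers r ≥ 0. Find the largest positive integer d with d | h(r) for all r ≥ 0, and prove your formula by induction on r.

d = 2

Computing the first values: h(0) = -2 and h(1) = 16; gcd(-2, 16) = 2, so d ≤ 2.
We prove 2 | 3·7^r - 5 for all r ≥ 0 by induction on r.
When r = 0: h(0) = -2 = 2·(-1), so 2 | h(0).
For the inductive step, assume it holds for an arbitrary p ≥ 0, i.e. 2 | h(p). Then
h(p+1) = 3·7^(p+1) - 5 = 7·(3·7^p - 5) + 30 = 7·h(p) + 30. The first term is divisible by 2 by the inductive hypothesis, and 30 is divisible by 2. Hence 2 | h(p+1).
By induction, the statement is established for all r ≥ 0.
Therefore the largest such d is 2.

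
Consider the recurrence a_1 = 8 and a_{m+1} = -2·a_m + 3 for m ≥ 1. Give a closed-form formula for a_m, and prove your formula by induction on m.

Computing the first terms: a_1 = 8, a_2 = -13, a_3 = 29. This suggests a_m = 7(-2)^(m - 1) + 1.
When m = 1: the formula gives 8 = 8 = a_1.
Inductive step: assume the claim holds for m = r, so a_r = 7(-2)^(r - 1) + 1.
Then a_{r+1} = -2·a_r + 3 = -2·(7(-2)^(r - 1) + 1) + 3 = 7(-2)^r + 1 = 7(-2)^((r+1) - 1) + 1,
which is the claimed formula at m = r+1.
By induction, the statement is established for all m ≥ 1.

a_m = 7(-2)^(m - 1) + 1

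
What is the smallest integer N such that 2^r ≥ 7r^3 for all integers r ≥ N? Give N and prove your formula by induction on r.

At r = 14: 16384 < 19208, so the inequality fails and N ≥ 15. We prove 2^r ≥ 7r^3 for all r ≥ 15.
For the base case r = 15: 2^r = 32768 and 7r^3 = 23625, so 32768 ≥ 23625.
Inductive step: assume the claim holds for r = k, so 2^k ≥ 7k^3.
Then 2^(k + 1) = 2·(2^k) ≥ 2·(7k^3).
Also, for k ≥ 15 we have 2·(7k^3) ≥ 7(k+1)^3, since 2 ≥ (1 + 1/k)^3 for all k ≥ 15.
Combining, 2^(k + 1) ≥ 7(k+1)^3.
By the principle of mathematical induction, the result holds for all r ≥ 15.
Hence the smallest such N is 15.

N = 15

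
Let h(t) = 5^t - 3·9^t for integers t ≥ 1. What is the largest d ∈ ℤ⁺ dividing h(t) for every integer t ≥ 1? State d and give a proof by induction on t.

d = 2

Computing the first values: h(1) = -22 and h(2) = -218; gcd(-22, -218) = 2, so d ≤ 2.
We prove 2 | 5^t - 3·9^t for all t ≥ 1 by induction on t.
For the base case t = 1: h(1) = -22 = 2·(-11), so 2 | h(1).
Inductive step: assume the claim holds for t = m, i.e. 2 | h(m). Then
h(m+1) − 9·h(m) = (5^(m+1) - 3·9^(m+1)) − 9·(5^m - 3·9^m) = (1)·5^m·(5 − 9) = (-4)·5^m. Since 2 | h(m) by the inductive hypothesis, 2 | 9·h(m); and 2 | -4 since -4 = 2·-2. Therefore 2 | h(m+1).
By the principle of mathematical induction, the result holds for all t ≥ 1.
Therefore the largest such d is 2.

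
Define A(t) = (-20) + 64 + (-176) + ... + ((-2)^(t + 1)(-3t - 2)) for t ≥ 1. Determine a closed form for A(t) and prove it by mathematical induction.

A(t) = 4(-2)^t(t + 1) - 4

We claim A(t) = 4(-2)^t(t + 1) - 4 for all t ≥ 1.
For the base case t = 1: A(1) = -20, and the closed form gives -20. They agree.
For the inductive step, assume it holds for an arbitrary r ≥ 1, so A(r) = 4(-2)^r(r + 1) - 4.
Then A(r+1) = A(r) + ((-2)^(r + 2)(-3r - 5)) = (4(-2)^r(r + 1) - 4) + ((-2)^(r + 2)(-3r - 5)).
Simplifying, A(r+1) = -8(-2)^r·r - 16(-2)^r - 4 = 4(-2)^(r+1)((r+1) + 1) - 4,
which is the closed form with t = r+1.
By the principle of mathematical induction, the result holds for all t ≥ 1.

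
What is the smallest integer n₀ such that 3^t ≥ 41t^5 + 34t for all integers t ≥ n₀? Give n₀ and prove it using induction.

At t = 15: 14348907 < 31134885, so the inequality fails and n₀ ≥ 16. We prove 3^t ≥ 41t^5 + 34t for all t ≥ 16.
Base case (t = 16): 3^t = 43046721 and 41t^5 + 34t = 42992160, so 43046721 ≥ 42992160.
Inductive step: assume the claim holds for t = p, so 3^p ≥ 41p^5 + 34p.
Then 3^(p + 1) = 3·(3^p) ≥ 3·(41p^5 + 34p).
Also, for p ≥ 16 we have 3·(41p^5 + 34p) ≥ 41(p+1)^5 + 34(p+1), since 3·(41p^5 + 34p) − (41(p+1)^5 + 34(p+1)) = 82p^5 - 205p^4 - 410p^3 - 410p^2 - 137p - 75, which is nonnegative for all p ≥ 16.
Combining, 3^(p + 1) ≥ 41(p+1)^5 + 34(p+1).
Hence, by induction on t, the claim holds for every t ≥ 16.
Hence the smallest such n₀ is 16.

n₀ = 16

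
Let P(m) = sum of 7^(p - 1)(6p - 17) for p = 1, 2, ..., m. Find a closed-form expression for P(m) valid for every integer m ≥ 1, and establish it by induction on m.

P(m) = 7^m(m - 3) + 3

We claim P(m) = 7^m(m - 3) + 3 for all m ≥ 1.
Base step (m = 1): P(1) = -11, and the closed form gives -11. They agree.
Inductive step: assume the claim holds for m = p, so P(p) = 7^p(p - 3) + 3.
Then P(p+1) = P(p) + (7^p(6p - 11)) = (7^p(p - 3) + 3) + (7^p(6p - 11)).
Simplifying, P(p+1) = 7·7^p·p - 14·7^p + 3 = 7^(p+1)((p+1) - 3) + 3,
which is the closed form with m = p+1.
Hence, by induction on m, the claim holds for every m ≥ 1.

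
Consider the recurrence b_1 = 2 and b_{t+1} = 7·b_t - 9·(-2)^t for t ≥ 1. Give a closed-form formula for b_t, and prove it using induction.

b_t = (-2)^t + 4·7^(t - 1)

Computing the first terms: b_1 = 2, b_2 = 32, b_3 = 188. This suggests b_t = (-2)^t + 4·7^(t - 1).
For the base case t = 1: the formula gives 2 = 2 = b_1.
Suppose the result is true for t = m, so b_m = (-2)^m + 4·7^(m - 1).
Then b_{m+1} = 7·b_m - 9·(-2)^m = 7·((-2)^m + 4·7^(m - 1)) - 9·(-2)^m = (-2)^(m + 1) + 4·7^m = (-2)^(m+1) + 4·7^((m+1) - 1),
which is the claimed formula at t = m+1.
By induction, the statement is established for all t ≥ 1.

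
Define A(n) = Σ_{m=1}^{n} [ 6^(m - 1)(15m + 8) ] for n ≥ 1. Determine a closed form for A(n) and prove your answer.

We claim A(n) = 6^n(3n + 1) - 1 for all n ≥ 1.
When n = 1: A(1) = 23, and the closed form gives 23. They agree.
Suppose the result is true for n = m, so A(m) = 6^m(3m + 1) - 1.
Then A(m+1) = A(m) + (6^m(15m + 23)) = (6^m(3m + 1) - 1) + (6^m(15m + 23)).
Simplifying, A(m+1) = 18·6^m·m + 24·6^m - 1 = 6^(m+1)(3(m+1) + 1) - 1,
which is the closed form with n = m+1.
Hence, by induction on n, the claim holds for every n ≥ 1.

A(n) = 6^n(3n + 1) - 1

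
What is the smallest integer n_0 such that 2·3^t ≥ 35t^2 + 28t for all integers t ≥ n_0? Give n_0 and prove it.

At t = 5: 486 < 1015, so the inequality fails and n_0 ≥ 6. We prove 2·3^t ≥ 35t^2 + 28t for all t ≥ 6.
When t = 6: 2·3^t = 1458 and 35t^2 + 28t = 1428, so 1458 ≥ 1428.
Inductive step: assume the claim holds for t = j, so 2·3^j ≥ 35j^2 + 28j.
Then 2·3^(j + 1) = 3·(2·3^j) ≥ 3·(35j^2 + 28j).
Also, for j ≥ 6 we have 3·(35j^2 + 28j) ≥ 35(j+1)^2 + 28(j+1), since 3·(35j^2 + 28j) − (35(j+1)^2 + 28(j+1)) = 70j^2 - 14j - 63, which is nonnegative for all j ≥ 6.
Combining, 2·3^(j + 1) ≥ 35(j+1)^2 + 28(j+1).
By induction, the statement is established for all t ≥ 6.
Hence the smallest such n_0 is 6.

n_0 = 6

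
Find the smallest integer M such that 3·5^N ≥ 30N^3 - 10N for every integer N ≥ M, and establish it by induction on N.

M = 5

At N = 4: 1875 < 1880, so the inequality fails and M ≥ 5. We prove 3·5^N ≥ 30N^3 - 10N for all N ≥ 5.
For the base case N = 5: 3·5^N = 9375 and 30N^3 - 10N = 3700, so 9375 ≥ 3700.
Inductive step: suppose the statement holds for some j ≥ 5, so 3·5^j ≥ 30j^3 - 10j.
Then 3·5^(j + 1) = 5·(3·5^j) ≥ 5·(30j^3 - 10j).
Also, for j ≥ 5 we have 5·(30j^3 - 10j) ≥ 30(j+1)^3 - 10(j+1), since 5·(30j^3 - 10j) − (30(j+1)^3 - 10(j+1)) = 120j^3 - 90j^2 - 130j - 20, which is nonnegative for all j ≥ 5.
Combining, 3·5^(j + 1) ≥ 30(j+1)^3 - 10(j+1).
This completes the induction.
Hence the smallest such M is 5.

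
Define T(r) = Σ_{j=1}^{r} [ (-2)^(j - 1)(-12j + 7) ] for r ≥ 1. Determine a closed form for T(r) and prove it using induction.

We claim T(r) = (-2)^r(4r - 1) + 1 for all r ≥ 1.
For the base case r = 1: T(1) = -5, and the closed form gives -5. They agree.
For the inductive step, assume it holds for an arbitrary j ≥ 1, so T(j) = (-2)^j(4j - 1) + 1.
Then T(j+1) = T(j) + ((-2)^j(-12j - 5)) = ((-2)^j(4j - 1) + 1) + ((-2)^j(-12j - 5)).
Simplifying, T(j+1) = -8(-2)^j·j - 6(-2)^j + 1 = (-2)^(j+1)(4(j+1) - 1) + 1,
which is the closed form with r = j+1.
By induction, the statement is established for all r ≥ 1.

T(r) = (-2)^r(4r - 1) + 1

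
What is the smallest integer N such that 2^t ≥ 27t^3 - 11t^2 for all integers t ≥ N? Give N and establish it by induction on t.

At t = 16: 65536 < 107776, so the inequality fails and N ≥ 17. We prove 2^t ≥ 27t^3 - 11t^2 for all t ≥ 17.
When t = 17: 2^t = 131072 and 27t^3 - 11t^2 = 129472, so 131072 ≥ 129472.
Inductive step: assume the claim holds for t = p, so 2^p ≥ 27p^3 - 11p^2.
Then 2^(p + 1) = 2·(2^p) ≥ 2·(27p^3 - 11p^2).
Also, for p ≥ 17 we have 2·(27p^3 - 11p^2) ≥ 27(p+1)^3 - 11(p+1)^2, since 2·(27p^3 - 11p^2) − (27(p+1)^3 - 11(p+1)^2) = 27p^3 - 92p^2 - 59p - 16, which is nonnegative for all p ≥ 17.
Combining, 2^(p + 1) ≥ 27(p+1)^3 - 11(p+1)^2.
This completes the induction.
Hence the smallest such N is 17.

N = 17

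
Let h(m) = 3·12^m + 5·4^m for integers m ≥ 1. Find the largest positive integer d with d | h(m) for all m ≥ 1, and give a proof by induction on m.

Computing the first values: h(1) = 56 and h(2) = 512; gcd(56, 512) = 8, so d ≤ 8.
We prove 8 | 3·12^m + 5·4^m for all m ≥ 1 by induction on m.
Base case (m = 1): h(1) = 56 = 8·(7), so 8 | h(1).
Suppose the result is true for m = p, i.e. 8 | h(p). Then
h(p+1) − 12·h(p) = (3·12^(p+1) + 5·4^(p+1)) − 12·(3·12^p + 5·4^p) = (5)·4^p·(4 − 12) = (-40)·4^p. Since 8 | h(p) by the inductive hypothesis, 8 | 12·h(p); and 8 | -40 since -40 = 8·-5. Therefore 8 | h(p+1).
This completes the induction.
Therefore the largest such d is 8.

d = 8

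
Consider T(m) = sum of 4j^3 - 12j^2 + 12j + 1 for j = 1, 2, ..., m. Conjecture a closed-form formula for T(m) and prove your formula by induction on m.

We claim T(m) = m(m^3 - 2m^2 + m + 5) for all m ≥ 1.
When m = 1: T(1) = 5, and the closed form gives 5. They agree.
For the inductive step, assume it holds for an arbitrary j ≥ 1, so T(j) = j(j^3 - 2j^2 + j + 5).
Then T(j+1) = T(j) + (4j^3 + 5) = (j(j^3 - 2j^2 + j + 5)) + (4j^3 + 5).
Simplifying, T(j+1) = (j + 1)(j^3 + j^2 + 5) = (j+1)((j+1)^3 - 2(j+1)^2 + (j+1) + 5),
which is the closed form with m = j+1.
By induction, the statement is established for all m ≥ 1.

T(m) = m(m^3 - 2m^2 + m + 5)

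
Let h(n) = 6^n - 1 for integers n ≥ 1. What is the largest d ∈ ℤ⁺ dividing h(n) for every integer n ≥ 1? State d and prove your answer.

Computing the first values: h(1) = 5 and h(2) = 35; gcd(5, 35) = 5, so d ≤ 5.
We prove 5 | 6^n - 1 for all n ≥ 1 by induction on n.
Base step (n = 1): h(1) = 5 = 5·(1), so 5 | h(1).
Inductive step: assume the claim holds for n = j, i.e. 5 | h(j). Then
6^{j+1} − 1^{j+1} = 6·6^j − 1·1^j = 6·(6^j − 1^j) + (5)·1^j. The first term is divisible by 5 by the inductive hypothesis, and the second term (5)·1^j is divisible by 5 since 5 | 5. Hence 5 | h(j+1).
Hence, by induction on n, the claim holds for every n ≥ 1.
Therefore the largest such d is 5.

d = 5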